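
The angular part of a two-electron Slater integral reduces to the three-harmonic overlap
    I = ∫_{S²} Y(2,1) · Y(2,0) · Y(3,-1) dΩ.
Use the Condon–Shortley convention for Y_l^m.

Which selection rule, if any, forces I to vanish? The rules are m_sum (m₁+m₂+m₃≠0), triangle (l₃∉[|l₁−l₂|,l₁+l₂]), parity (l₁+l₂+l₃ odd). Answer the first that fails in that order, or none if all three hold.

m₁+m₂+m₃ = 1 + 0 − 1 = 0  ✓
triangle: |2−2|=0 ≤ l₃=3 ≤ 2+2=4  ✓
parity: l₁+l₂+l₃ = 7 is odd  ✗

parity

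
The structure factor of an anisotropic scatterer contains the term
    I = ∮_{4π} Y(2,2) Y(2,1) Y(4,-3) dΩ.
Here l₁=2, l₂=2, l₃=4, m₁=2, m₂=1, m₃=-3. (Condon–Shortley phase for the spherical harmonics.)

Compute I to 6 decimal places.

-0.238414

m-sum 0 ✓  L=8 even ✓  0≤4≤4 ✓
Π(2lᵢ+1) = 5×5×9 = 225
triangle coeff Δ(2,2,4) = 1/630
Σ_t [0,0]: t=0:+1/16 = 1/16
(3j)²=2/35 [(2 2 4; 0 0 0)], sign=+1
Σ_t [0,0]: t=0:+1/144 = 1/144
(3j)²=1/18 [(2 2 4; 2 1 -3)], sign=-1
⇒ 4πI² = 5/7
I = (-1)√(5/7/(4π)) = -0.23841361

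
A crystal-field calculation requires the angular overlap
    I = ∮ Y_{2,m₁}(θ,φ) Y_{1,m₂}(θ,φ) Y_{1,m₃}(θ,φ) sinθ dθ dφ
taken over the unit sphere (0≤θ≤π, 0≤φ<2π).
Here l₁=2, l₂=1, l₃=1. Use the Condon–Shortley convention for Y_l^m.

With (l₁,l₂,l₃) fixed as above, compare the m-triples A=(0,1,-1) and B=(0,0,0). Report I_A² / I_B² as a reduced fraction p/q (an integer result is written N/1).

1/4

Shared (l₁,l₂,l₃)=(2,1,1): N and (l;000)² cancel in I_A²/I_B².
A: Δ = 2!·2!·0!/5! = 1/30; Racah Σ t=2..2: t=2:+1/4 = 1/4; ⇒ 3j(2 1 1; 0 1 -1)² = 1/30, sgn +1
B: Δ = 2!·2!·0!/5! = 1/30; Racah Σ t=1..1: t=1:−1/1 = -1/1; ⇒ 3j(2 1 1; 0 0 0)² = 2/15, sgn +1
I_A²/I_B² = (1/30)/(2/15) = 1/4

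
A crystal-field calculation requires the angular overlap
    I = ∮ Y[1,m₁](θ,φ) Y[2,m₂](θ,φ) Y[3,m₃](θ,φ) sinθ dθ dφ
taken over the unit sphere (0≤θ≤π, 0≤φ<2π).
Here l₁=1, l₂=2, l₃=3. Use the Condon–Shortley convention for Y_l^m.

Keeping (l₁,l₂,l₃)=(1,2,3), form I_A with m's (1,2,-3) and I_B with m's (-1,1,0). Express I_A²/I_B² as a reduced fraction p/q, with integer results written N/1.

5/1

l's match ⇒ only the (l;m) 3-j factors differ between A and B.
A: triangle coeff Δ(1,2,3) = 1/105; Σ_t [0,0]: t=0:+1/48 = 1/48; (3j)²=1/7 [(1 2 3; 1 2 -3)], sign=+1
B: triangle coeff Δ(1,2,3) = 1/105; Σ_t [0,0]: t=0:+1/12 = 1/12; (3j)²=1/35 [(1 2 3; -1 1 0)], sign=-1
I_A²/I_B² = (1/7)/(1/35) = 5/1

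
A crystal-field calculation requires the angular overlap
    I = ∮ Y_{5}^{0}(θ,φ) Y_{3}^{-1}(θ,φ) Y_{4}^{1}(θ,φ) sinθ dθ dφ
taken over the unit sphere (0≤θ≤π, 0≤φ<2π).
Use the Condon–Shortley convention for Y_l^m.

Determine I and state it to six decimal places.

-0.009577

m-sum 0 ✓  L=12 even ✓  2≤4≤8 ✓
Π(2lᵢ+1) = 11×7×9 = 693
triangle coeff Δ(5,3,4) = 1/180180
Σ_t [1,3]: t=1:−1/576 t=2:+1/144 t=3:−1/576 = 1/288
(3j)²=20/1001 [(5 3 4; 0 0 0)], sign=+1
Σ_t [0,2]: t=0:+1/5760 t=1:−1/288 t=2:+1/288 = 1/5760
(3j)²=1/12012 [(5 3 4; 0 -1 1)], sign=-1
⇒ 4πI² = 15/13013
I = (-1)√(15/13013/(4π)) = -0.00957750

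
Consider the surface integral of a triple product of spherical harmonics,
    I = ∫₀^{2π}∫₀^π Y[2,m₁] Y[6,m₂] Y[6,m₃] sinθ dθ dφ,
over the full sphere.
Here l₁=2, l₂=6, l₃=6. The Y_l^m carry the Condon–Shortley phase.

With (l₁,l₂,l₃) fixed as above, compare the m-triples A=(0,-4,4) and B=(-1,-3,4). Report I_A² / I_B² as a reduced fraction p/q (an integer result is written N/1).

Same 2,6,6: normalisation and zero-m 3j drop out of the ratio.
A: Δ: 2! 2! 10! / 15! → 1/90090; sum: t=0:+1/322560 t=1:−1/362880 t=2:+1/14515200 = 1/2419200; 3j²(2 6 6; 0 -4 4) = Δ·Π!·Σ² = 2/5005  (sign +1)
B: Δ: 2! 2! 10! / 15! → 1/90090; sum: t=1:−1/161280 t=2:+1/725760 = -1/207360; 3j²(2 6 6; -1 -3 4) = Δ·Π!·Σ² = 7/286  (sign -1)
I_A²/I_B² = (2/5005)/(7/286) = 4/245

4/245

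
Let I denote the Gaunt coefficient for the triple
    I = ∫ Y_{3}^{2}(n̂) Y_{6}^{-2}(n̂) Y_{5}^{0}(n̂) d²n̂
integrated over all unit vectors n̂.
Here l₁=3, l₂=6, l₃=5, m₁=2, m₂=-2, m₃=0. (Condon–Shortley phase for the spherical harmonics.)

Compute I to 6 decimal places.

-0.077843

m-sum 0 ✓  L=14 even ✓  3≤5≤9 ✓
Π(2lᵢ+1) = 7×13×11 = 1001
triangle coeff Δ(3,6,5) = 1/675675
Σ_t [1,3]: t=1:−1/8640 t=2:+1/2304 t=3:−1/8640 = 7/34560
(3j)²=7/429 [(3 6 5; 0 0 0)], sign=-1
Σ_t [0,1]: t=0:+1/13824 t=1:−1/8640 = -1/23040
(3j)²=2/429 [(3 6 5; 2 -2 0)], sign=+1
⇒ 4πI² = 98/1287
I = (-1)√(98/1287/(4π)) = -0.07784287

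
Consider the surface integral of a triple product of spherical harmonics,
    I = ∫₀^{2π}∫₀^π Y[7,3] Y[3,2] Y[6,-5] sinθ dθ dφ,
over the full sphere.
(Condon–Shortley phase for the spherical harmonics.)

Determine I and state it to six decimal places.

Rules hold: Σm=0, L=16 even, 4≤6≤10.
N = 15·7·13 = 1365
Δ = 4!·10!·2!/17! = 1/2042040
Racah Σ t=1..3: t=1:−1/207360 t=2:+1/57600 t=3:−1/207360 = 1/129600
⇒ 3j(7 3 6; 0 0 0)² = 168/12155, sgn +1
Racah Σ t=3..4: t=3:−1/4354560 t=4:+1/87091200 = -19/87091200
⇒ 3j(7 3 6; 3 2 -5)² = 361/37128, sgn +1
4πI² = N·(3j₀)²·(3jₘ)² = 7581/41327
I = +1·√(0.183439/4π) = 0.12082071

0.120821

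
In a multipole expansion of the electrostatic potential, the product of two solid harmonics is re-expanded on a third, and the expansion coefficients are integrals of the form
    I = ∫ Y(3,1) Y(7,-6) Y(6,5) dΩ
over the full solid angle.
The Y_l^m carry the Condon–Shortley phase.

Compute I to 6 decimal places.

Checks pass: Σm=0; 16 even; l₃=6∈[4,10].
(2·3+1)(2·7+1)(2·6+1) = 1365
Δ: 4! 2! 10! / 17! → 1/2042040
sum: t=1:−1/207360 t=2:+1/57600 t=3:−1/207360 = 1/129600
3j²(3 7 6; 0 0 0) = Δ·Π!·Σ² = 168/12155  (sign +1)
sum: t=0:+1/17418240 t=1:−1/21772800 = 1/87091200
3j²(3 7 6; 1 -6 5) = Δ·Π!·Σ² = 11/14280  (sign -1)
combine: 4πI² = 1365·168/12155·11/14280 = 21/1445
take √, sign -1: I = -0.03400719

-0.034007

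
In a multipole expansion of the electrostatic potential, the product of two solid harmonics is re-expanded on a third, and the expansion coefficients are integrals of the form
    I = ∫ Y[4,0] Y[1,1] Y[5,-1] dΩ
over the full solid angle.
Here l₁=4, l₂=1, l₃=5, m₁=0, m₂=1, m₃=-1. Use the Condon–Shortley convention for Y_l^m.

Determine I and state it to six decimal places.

-0.190188

Checks pass: Σm=0; 10 even; l₃=5∈[3,5].
(2·4+1)(2·1+1)(2·5+1) = 297
Δ: 0! 8! 2! / 11! → 1/495
sum: t=0:+1/576 = 1/576
3j²(4 1 5; 0 0 0) = Δ·Π!·Σ² = 5/99  (sign -1)
sum: t=0:+1/1152 = 1/1152
3j²(4 1 5; 0 1 -1) = Δ·Π!·Σ² = 1/33  (sign +1)
combine: 4πI² = 297·5/99·1/33 = 5/11
take √, sign -1: I = -0.19018827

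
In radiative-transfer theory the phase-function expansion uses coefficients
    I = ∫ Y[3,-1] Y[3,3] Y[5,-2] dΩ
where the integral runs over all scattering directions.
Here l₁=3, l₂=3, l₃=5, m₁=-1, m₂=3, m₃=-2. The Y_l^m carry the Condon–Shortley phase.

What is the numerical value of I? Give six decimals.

L=11 odd ⇒ parity kills the (l;000) factor ⇒ I = 0

0.000000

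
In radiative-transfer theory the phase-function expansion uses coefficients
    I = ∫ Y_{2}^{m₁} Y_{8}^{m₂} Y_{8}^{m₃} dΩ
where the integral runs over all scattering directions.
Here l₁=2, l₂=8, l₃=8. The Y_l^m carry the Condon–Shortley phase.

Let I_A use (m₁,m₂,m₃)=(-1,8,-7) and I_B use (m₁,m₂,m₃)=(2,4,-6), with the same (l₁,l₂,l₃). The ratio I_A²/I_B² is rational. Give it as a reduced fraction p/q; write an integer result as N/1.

150/91

l's match ⇒ only the (l;m) 3-j factors differ between A and B.
A: triangle coeff Δ(2,8,8) = 1/348840; Σ_t [2,2]: t=2:+1/174356582400 = 1/174356582400; (3j)²=5/323 [(2 8 8; -1 8 -7)], sign=-1
B: triangle coeff Δ(2,8,8) = 1/348840; Σ_t [0,0]: t=0:+1/3832012800 = 1/3832012800; (3j)²=91/9690 [(2 8 8; 2 4 -6)], sign=+1
I_A²/I_B² = (5/323)/(91/9690) = 150/91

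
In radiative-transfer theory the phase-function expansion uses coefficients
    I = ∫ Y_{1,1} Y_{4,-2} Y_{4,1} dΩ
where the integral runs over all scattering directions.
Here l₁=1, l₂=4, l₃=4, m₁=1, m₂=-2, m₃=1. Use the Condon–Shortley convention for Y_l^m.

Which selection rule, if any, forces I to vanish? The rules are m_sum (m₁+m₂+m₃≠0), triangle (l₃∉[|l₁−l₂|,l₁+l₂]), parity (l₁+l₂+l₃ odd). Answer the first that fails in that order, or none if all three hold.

parity

m₁+m₂+m₃ = 1 − 2 + 1 = 0  ✓
triangle: |1−4|=3 ≤ l₃=4 ≤ 1+4=5  ✓
parity: l₁+l₂+l₃ = 9 is odd  ✗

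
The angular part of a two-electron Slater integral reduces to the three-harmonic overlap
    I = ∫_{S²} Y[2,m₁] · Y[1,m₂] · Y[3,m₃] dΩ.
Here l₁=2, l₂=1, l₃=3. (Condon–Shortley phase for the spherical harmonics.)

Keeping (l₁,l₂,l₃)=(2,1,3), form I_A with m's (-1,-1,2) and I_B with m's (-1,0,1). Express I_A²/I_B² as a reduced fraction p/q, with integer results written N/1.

Shared (l₁,l₂,l₃)=(2,1,3): N and (l;000)² cancel in I_A²/I_B².
A: Δ = 0!·4!·2!/7! = 1/105; Racah Σ t=0..0: t=0:+1/12 = 1/12; ⇒ 3j(2 1 3; -1 -1 2)² = 2/21, sgn -1
B: Δ = 0!·4!·2!/7! = 1/105; Racah Σ t=0..0: t=0:+1/6 = 1/6; ⇒ 3j(2 1 3; -1 0 1)² = 8/105, sgn +1
I_A²/I_B² = (2/21)/(8/105) = 5/4

5/4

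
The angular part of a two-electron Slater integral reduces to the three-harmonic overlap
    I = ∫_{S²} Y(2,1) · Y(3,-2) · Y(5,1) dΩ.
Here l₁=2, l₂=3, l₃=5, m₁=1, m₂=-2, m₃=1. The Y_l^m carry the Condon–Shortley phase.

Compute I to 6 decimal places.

m-sum 0 ✓  L=10 even ✓  1≤5≤5 ✓
Π(2lᵢ+1) = 5×7×11 = 385
triangle coeff Δ(2,3,5) = 1/2310
Σ_t [0,0]: t=0:+1/144 = 1/144
(3j)²=10/231 [(2 3 5; 0 0 0)], sign=-1
Σ_t [0,0]: t=0:+1/720 = 1/720
(3j)²=4/385 [(2 3 5; 1 -2 1)], sign=+1
⇒ 4πI² = 40/231
I = (-1)√(40/231/(4π)) = -0.11738675

-0.117387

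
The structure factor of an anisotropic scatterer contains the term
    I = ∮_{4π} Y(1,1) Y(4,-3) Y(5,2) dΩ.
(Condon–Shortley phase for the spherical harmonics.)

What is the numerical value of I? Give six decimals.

0.085055

Rules hold: Σm=0, L=10 even, 3≤5≤5.
N = 3·9·11 = 297
Δ = 0!·2!·8!/11! = 1/495
Racah Σ t=0..0: t=0:+1/576 = 1/576
⇒ 3j(1 4 5; 0 0 0)² = 5/99, sgn -1
Racah Σ t=0..0: t=0:+1/10080 = 1/10080
⇒ 3j(1 4 5; 1 -3 2)² = 1/165, sgn -1
4πI² = N·(3j₀)²·(3jₘ)² = 1/11
I = +1·√(0.0909091/4π) = 0.08505478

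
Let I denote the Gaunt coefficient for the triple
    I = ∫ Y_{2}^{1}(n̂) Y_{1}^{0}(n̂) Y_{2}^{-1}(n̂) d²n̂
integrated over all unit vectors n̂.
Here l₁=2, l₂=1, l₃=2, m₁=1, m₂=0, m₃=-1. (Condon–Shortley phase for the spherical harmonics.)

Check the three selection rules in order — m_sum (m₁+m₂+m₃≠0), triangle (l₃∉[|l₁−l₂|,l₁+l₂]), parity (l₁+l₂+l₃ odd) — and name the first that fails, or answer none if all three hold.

Σmᵢ = 0  ✓
l₃∈[|l₁−l₂|,l₁+l₂]=[1,3], have l₃=2  ✓
Σlᵢ = 5 ⇒ odd  ✗

parity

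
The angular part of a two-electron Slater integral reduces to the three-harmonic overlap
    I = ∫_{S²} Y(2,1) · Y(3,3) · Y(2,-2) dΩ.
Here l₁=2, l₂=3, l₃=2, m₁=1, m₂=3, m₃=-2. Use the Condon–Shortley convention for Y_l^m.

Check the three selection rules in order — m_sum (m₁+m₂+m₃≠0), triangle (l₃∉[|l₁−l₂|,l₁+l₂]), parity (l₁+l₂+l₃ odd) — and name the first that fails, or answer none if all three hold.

azimuthal sum: 1 + 3 − 2 = 2  ✗
1 ≤ 2 ≤ 5 (triangle on l)
L = 2 + 3 + 2 = 7 (odd)

m_sum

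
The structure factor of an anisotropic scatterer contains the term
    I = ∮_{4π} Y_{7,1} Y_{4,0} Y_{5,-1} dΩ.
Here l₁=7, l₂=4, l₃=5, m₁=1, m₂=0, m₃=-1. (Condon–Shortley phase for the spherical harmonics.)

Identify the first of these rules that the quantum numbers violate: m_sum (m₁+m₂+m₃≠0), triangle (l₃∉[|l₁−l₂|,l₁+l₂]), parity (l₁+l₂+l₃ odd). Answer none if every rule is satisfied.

m₁+m₂+m₃ = 1 + 0 − 1 = 0  ✓
triangle: |7−4|=3 ≤ l₃=5 ≤ 7+4=11  ✓
parity: l₁+l₂+l₃ = 16 is even  ✓

none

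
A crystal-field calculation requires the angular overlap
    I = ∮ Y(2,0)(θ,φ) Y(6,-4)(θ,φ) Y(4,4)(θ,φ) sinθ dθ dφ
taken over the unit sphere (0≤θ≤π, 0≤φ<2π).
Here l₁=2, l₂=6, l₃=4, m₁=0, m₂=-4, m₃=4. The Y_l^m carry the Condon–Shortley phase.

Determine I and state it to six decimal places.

0.106690

Checks pass: Σm=0; 12 even; l₃=4∈[4,8].
(2·2+1)(2·6+1)(2·4+1) = 585
Δ: 4! 0! 8! / 13! → 1/6435
sum: t=2:+1/2304 = 1/2304
3j²(2 6 4; 0 0 0) = Δ·Π!·Σ² = 5/143  (sign +1)
sum: t=2:+1/161280 = 1/161280
3j²(2 6 4; 0 -4 4) = Δ·Π!·Σ² = 1/143  (sign +1)
combine: 4πI² = 585·5/143·1/143 = 225/1573
take √, sign +1: I = 0.10668957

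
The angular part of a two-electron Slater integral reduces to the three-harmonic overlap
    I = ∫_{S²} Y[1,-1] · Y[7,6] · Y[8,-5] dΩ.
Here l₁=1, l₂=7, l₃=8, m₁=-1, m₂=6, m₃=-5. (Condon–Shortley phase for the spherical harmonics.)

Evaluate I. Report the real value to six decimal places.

m-sum 0 ✓  L=16 even ✓  6≤8≤8 ✓
Π(2lᵢ+1) = 3×15×17 = 765
triangle coeff Δ(1,7,8) = 1/2040
Σ_t [0,0]: t=0:+1/25401600 = 1/25401600
(3j)²=8/255 [(1 7 8; 0 0 0)], sign=+1
Σ_t [0,0]: t=0:+1/12454041600 = 1/12454041600
(3j)²=1/680 [(1 7 8; -1 6 -5)], sign=-1
⇒ 4πI² = 3/85
I = (-1)√(3/85/(4π)) = -0.05299638

-0.052996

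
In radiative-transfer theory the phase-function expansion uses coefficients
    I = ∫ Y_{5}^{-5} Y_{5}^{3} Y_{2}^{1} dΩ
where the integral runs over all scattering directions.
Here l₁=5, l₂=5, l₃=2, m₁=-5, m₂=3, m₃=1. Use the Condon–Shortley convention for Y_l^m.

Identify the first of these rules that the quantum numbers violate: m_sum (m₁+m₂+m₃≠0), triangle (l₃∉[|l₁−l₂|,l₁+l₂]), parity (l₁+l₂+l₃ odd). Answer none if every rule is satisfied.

m_sum

m₁+m₂+m₃ = -5 + 3 + 1 = -1  ✗
triangle: |5−5|=0 ≤ l₃=2 ≤ 5+5=10
parity: l₁+l₂+l₃ = 12 is even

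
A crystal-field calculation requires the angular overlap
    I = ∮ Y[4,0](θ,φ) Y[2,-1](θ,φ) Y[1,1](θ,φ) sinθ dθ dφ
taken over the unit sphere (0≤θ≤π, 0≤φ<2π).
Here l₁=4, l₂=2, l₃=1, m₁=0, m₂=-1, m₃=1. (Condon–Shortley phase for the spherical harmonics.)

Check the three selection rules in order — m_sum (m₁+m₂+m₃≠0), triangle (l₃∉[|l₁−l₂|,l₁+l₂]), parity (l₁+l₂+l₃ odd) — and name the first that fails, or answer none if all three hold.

triangle

m₁+m₂+m₃ = 0 − 1 + 1 = 0  ✓
triangle: |4−2|=2 ≤ l₃=1 ≤ 4+2=6  ✗
parity: l₁+l₂+l₃ = 7 is odd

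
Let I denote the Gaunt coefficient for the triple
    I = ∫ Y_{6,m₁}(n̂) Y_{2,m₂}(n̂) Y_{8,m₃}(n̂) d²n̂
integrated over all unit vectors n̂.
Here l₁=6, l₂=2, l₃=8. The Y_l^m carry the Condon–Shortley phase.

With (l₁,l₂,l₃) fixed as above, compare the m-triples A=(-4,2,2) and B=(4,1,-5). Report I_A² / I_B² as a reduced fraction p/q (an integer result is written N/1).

Shared (l₁,l₂,l₃)=(6,2,8): N and (l;000)² cancel in I_A²/I_B².
A: Δ = 0!·12!·4!/17! = 1/30940; Racah Σ t=0..0: t=0:+1/174182400 = 1/174182400; ⇒ 3j(6 2 8; -4 2 2)² = 3/6188, sgn +1
B: Δ = 0!·12!·4!/17! = 1/30940; Racah Σ t=0..0: t=0:+1/43545600 = 1/43545600; ⇒ 3j(6 2 8; 4 1 -5)² = 33/1190, sgn -1
I_A²/I_B² = (3/6188)/(33/1190) = 5/286

5/286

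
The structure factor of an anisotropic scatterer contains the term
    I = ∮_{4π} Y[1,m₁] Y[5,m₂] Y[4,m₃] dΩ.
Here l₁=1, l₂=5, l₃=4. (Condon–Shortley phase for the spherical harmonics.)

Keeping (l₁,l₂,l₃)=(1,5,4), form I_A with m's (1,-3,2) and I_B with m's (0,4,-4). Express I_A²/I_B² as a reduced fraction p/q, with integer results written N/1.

l's match ⇒ only the (l;m) 3-j factors differ between A and B.
A: triangle coeff Δ(1,5,4) = 1/495; Σ_t [0,0]: t=0:+1/2880 = 1/2880; (3j)²=28/495 [(1 5 4; 1 -3 2)], sign=+1
B: triangle coeff Δ(1,5,4) = 1/495; Σ_t [1,1]: t=1:−1/40320 = -1/40320; (3j)²=1/55 [(1 5 4; 0 4 -4)], sign=-1
I_A²/I_B² = (28/495)/(1/55) = 28/9

28/9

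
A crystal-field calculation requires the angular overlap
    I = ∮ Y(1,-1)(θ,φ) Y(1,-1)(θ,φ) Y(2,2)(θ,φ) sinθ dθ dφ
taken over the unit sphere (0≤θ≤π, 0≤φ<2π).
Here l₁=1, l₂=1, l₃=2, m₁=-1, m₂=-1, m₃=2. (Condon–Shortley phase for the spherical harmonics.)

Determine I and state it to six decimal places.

m-sum 0 ✓  L=4 even ✓  0≤2≤2 ✓
Π(2lᵢ+1) = 3×3×5 = 45
triangle coeff Δ(1,1,2) = 1/30
Σ_t [0,0]: t=0:+1/1 = 1/1
(3j)²=2/15 [(1 1 2; 0 0 0)], sign=+1
Σ_t [0,0]: t=0:+1/4 = 1/4
(3j)²=1/5 [(1 1 2; -1 -1 2)], sign=+1
⇒ 4πI² = 6/5
I = (+1)√(6/5/(4π)) = 0.30901936

0.309019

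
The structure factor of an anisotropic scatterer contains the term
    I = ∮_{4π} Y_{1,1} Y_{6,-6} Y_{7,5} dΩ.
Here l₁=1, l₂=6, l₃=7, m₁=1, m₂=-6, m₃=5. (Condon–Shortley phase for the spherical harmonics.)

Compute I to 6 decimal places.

Checks pass: Σm=0; 14 even; l₃=7∈[5,7].
(2·1+1)(2·6+1)(2·7+1) = 585
Δ: 0! 2! 12! / 15! → 1/1365
sum: t=0:+1/518400 = 1/518400
3j²(1 6 7; 0 0 0) = Δ·Π!·Σ² = 7/195  (sign -1)
sum: t=0:+1/958003200 = 1/958003200
3j²(1 6 7; 1 -6 5) = Δ·Π!·Σ² = 1/1365  (sign +1)
combine: 4πI² = 585·7/195·1/1365 = 1/65
take √, sign -1: I = -0.03498955

-0.034990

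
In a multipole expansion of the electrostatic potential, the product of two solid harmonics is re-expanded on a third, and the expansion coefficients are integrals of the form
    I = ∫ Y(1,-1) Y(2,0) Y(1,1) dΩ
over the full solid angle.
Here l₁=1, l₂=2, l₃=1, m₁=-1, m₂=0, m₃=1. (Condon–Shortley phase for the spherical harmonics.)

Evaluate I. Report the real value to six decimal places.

0.126157

m-sum 0 ✓  L=4 even ✓  1≤1≤3 ✓
Π(2lᵢ+1) = 3×5×3 = 45
triangle coeff Δ(1,2,1) = 1/30
Σ_t [1,1]: t=1:−1/1 = -1/1
(3j)²=2/15 [(1 2 1; 0 0 0)], sign=+1
Σ_t [2,2]: t=2:+1/4 = 1/4
(3j)²=1/30 [(1 2 1; -1 0 1)], sign=+1
⇒ 4πI² = 1/5
I = (+1)√(1/5/(4π)) = 0.12615663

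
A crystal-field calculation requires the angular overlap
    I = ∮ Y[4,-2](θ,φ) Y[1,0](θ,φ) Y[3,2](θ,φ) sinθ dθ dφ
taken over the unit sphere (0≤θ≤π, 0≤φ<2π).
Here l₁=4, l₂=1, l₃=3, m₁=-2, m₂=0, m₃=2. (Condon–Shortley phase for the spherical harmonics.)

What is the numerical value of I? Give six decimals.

0.213244

m-sum 0 ✓  L=8 even ✓  3≤3≤5 ✓
Π(2lᵢ+1) = 9×3×7 = 189
triangle coeff Δ(4,1,3) = 1/252
Σ_t [1,1]: t=1:−1/36 = -1/36
(3j)²=4/63 [(4 1 3; 0 0 0)], sign=+1
Σ_t [1,1]: t=1:−1/120 = -1/120
(3j)²=1/21 [(4 1 3; -2 0 2)], sign=+1
⇒ 4πI² = 4/7
I = (+1)√(4/7/(4π)) = 0.21324362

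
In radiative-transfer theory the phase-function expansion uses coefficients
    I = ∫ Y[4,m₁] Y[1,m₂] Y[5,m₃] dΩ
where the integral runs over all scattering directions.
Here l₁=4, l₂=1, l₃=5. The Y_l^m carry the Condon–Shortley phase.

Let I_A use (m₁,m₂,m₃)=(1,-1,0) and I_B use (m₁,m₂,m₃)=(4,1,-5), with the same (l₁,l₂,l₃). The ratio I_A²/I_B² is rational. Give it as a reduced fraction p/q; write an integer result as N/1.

2/9

Same 4,1,5: normalisation and zero-m 3j drop out of the ratio.
A: Δ: 0! 8! 2! / 11! → 1/495; sum: t=0:+1/1440 = 1/1440; 3j²(4 1 5; 1 -1 0) = Δ·Π!·Σ² = 2/99  (sign -1)
B: Δ: 0! 8! 2! / 11! → 1/495; sum: t=0:+1/80640 = 1/80640; 3j²(4 1 5; 4 1 -5) = Δ·Π!·Σ² = 1/11  (sign +1)
I_A²/I_B² = (2/99)/(1/11) = 2/9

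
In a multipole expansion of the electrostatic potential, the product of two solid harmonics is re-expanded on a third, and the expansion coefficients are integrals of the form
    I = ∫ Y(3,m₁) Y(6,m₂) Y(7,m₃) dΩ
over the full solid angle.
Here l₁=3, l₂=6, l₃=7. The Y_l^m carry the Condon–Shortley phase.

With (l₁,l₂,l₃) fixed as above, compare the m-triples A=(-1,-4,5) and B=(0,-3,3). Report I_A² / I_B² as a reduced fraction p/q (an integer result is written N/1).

l's match ⇒ only the (l;m) 3-j factors differ between A and B.
A: triangle coeff Δ(3,6,7) = 1/2042040; Σ_t [0,2]: t=0:+1/3870720 t=1:−1/2177280 t=2:+1/29030400 = -29/174182400; (3j)²=841/185640 [(3 6 7; -1 -4 5)], sign=-1
B: triangle coeff Δ(3,6,7) = 1/2042040; Σ_t [0,2]: t=0:+1/362880 t=1:−1/322560 t=2:+1/4354560 = -1/8709120; (3j)²=3/68068 [(3 6 7; 0 -3 3)], sign=-1
I_A²/I_B² = (841/185640)/(3/68068) = 9251/90

9251/90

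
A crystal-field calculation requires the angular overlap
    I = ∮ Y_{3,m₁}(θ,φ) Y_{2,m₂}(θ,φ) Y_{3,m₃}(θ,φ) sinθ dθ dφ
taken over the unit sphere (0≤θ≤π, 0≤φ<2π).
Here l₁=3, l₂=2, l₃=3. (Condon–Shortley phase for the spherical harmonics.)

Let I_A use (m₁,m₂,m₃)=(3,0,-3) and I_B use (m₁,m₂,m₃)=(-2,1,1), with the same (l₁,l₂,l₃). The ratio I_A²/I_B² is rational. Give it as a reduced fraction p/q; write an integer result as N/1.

5/3

l's match ⇒ only the (l;m) 3-j factors differ between A and B.
A: triangle coeff Δ(3,2,3) = 1/3780; Σ_t [0,0]: t=0:+1/96 = 1/96; (3j)²=5/84 [(3 2 3; 3 0 -3)], sign=+1
B: triangle coeff Δ(3,2,3) = 1/3780; Σ_t [1,2]: t=1:−1/48 t=2:+1/12 = 1/16; (3j)²=1/28 [(3 2 3; -2 1 1)], sign=+1
I_A²/I_B² = (5/84)/(1/28) = 5/3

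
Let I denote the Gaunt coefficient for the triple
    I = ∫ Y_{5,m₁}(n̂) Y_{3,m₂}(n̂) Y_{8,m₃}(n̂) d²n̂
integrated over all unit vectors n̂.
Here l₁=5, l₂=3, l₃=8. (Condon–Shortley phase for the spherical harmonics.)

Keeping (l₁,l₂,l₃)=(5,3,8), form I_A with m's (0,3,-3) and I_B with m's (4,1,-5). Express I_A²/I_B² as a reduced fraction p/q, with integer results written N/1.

l's match ⇒ only the (l;m) 3-j factors differ between A and B.
A: triangle coeff Δ(5,3,8) = 1/136136; Σ_t [0,0]: t=0:+1/10368000 = 1/10368000; (3j)²=3/884 [(5 3 8; 0 3 -3)], sign=-1
B: triangle coeff Δ(5,3,8) = 1/136136; Σ_t [0,0]: t=0:+1/17418240 = 1/17418240; (3j)²=15/952 [(5 3 8; 4 1 -5)], sign=-1
I_A²/I_B² = (3/884)/(15/952) = 14/65

14/65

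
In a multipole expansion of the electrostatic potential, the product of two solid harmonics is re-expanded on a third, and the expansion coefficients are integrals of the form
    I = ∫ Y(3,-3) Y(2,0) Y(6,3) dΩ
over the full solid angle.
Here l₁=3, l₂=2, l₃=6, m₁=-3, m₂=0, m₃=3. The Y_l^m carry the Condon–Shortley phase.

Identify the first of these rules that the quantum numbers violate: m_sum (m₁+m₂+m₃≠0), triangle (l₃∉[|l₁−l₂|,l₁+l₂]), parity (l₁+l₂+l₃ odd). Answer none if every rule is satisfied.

triangle

Σmᵢ = 0  ✓
l₃∈[|l₁−l₂|,l₁+l₂]=[1,5], have l₃=6  ✗
Σlᵢ = 11 ⇒ odd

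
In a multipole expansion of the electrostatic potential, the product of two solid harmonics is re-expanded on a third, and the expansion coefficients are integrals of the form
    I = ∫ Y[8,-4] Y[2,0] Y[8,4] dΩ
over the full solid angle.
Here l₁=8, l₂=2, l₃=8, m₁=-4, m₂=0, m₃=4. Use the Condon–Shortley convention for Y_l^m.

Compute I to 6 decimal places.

0.053119

m-sum 0 ✓  L=18 even ✓  6≤8≤10 ✓
Π(2lᵢ+1) = 17×5×17 = 1445
triangle coeff Δ(8,2,8) = 1/348840
Σ_t [0,2]: t=0:+1/116121600 t=1:−1/25401600 t=2:+1/116121600 = -1/45158400
(3j)²=24/1615 [(8 2 8; 0 0 0)], sign=-1
Σ_t [0,2]: t=0:+1/3832012800 t=1:−1/239500800 t=2:+1/348364800 = -1/958003200
(3j)²=8/4845 [(8 2 8; -4 0 4)], sign=-1
⇒ 4πI² = 64/1805
I = (+1)√(64/1805/(4π)) = 0.05311858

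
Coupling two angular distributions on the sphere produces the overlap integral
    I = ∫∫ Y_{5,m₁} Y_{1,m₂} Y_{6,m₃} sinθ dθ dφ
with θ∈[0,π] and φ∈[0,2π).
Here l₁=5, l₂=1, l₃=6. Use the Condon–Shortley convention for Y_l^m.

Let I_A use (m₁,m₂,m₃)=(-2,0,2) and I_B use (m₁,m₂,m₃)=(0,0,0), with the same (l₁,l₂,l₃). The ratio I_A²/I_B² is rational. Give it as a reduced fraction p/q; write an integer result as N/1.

Same 5,1,6: normalisation and zero-m 3j drop out of the ratio.
A: Δ: 0! 10! 2! / 13! → 1/858; sum: t=0:+1/30240 = 1/30240; 3j²(5 1 6; -2 0 2) = Δ·Π!·Σ² = 16/429  (sign +1)
B: Δ: 0! 10! 2! / 13! → 1/858; sum: t=0:+1/14400 = 1/14400; 3j²(5 1 6; 0 0 0) = Δ·Π!·Σ² = 6/143  (sign +1)
I_A²/I_B² = (16/429)/(6/143) = 8/9

8/9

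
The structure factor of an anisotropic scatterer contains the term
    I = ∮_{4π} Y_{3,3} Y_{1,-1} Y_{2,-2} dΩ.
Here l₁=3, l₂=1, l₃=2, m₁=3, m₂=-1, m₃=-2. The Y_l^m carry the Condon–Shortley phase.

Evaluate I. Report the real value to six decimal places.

Rules hold: Σm=0, L=6 even, 2≤2≤4.
N = 7·3·5 = 105
Δ = 2!·4!·0!/7! = 1/105
Racah Σ t=1..1: t=1:−1/4 = -1/4
⇒ 3j(3 1 2; 0 0 0)² = 3/35, sgn -1
Racah Σ t=0..0: t=0:+1/48 = 1/48
⇒ 3j(3 1 2; 3 -1 -2)² = 1/7, sgn +1
4πI² = N·(3j₀)²·(3jₘ)² = 9/7
I = -1·√(1.28571/4π) = -0.31986543

-0.319865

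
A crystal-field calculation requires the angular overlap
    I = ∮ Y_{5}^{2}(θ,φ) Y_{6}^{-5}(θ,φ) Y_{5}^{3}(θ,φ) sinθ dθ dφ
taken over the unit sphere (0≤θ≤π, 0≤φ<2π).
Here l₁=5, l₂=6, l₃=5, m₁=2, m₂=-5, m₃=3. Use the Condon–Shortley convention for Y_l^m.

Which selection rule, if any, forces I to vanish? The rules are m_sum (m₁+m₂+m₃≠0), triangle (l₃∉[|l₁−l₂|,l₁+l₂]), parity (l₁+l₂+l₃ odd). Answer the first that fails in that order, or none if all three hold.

azimuthal sum: 2 − 5 + 3 = 0  ✓
1 ≤ 5 ≤ 11 (triangle on l)  ✓
L = 5 + 6 + 5 = 16 (even)  ✓

none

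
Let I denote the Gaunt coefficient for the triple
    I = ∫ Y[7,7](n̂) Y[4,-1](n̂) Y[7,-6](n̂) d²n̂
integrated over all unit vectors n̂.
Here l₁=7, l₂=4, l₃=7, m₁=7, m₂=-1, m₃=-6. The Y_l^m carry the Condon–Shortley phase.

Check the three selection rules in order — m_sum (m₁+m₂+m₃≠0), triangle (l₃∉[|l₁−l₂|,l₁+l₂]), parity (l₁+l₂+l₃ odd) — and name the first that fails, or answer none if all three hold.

none

m₁+m₂+m₃ = 7 − 1 − 6 = 0  ✓
triangle: |7−4|=3 ≤ l₃=7 ≤ 7+4=11  ✓
parity: l₁+l₂+l₃ = 18 is even  ✓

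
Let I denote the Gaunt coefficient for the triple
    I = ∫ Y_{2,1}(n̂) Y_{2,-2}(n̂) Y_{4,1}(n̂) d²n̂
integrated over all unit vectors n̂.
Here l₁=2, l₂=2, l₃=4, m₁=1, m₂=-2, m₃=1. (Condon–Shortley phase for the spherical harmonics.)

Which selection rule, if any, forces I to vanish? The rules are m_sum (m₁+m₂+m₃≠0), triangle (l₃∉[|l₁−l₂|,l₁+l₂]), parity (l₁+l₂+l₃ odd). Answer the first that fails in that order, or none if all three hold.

none

azimuthal sum: 1 − 2 + 1 = 0  ✓
0 ≤ 4 ≤ 4 (triangle on l)  ✓
L = 2 + 2 + 4 = 8 (even)  ✓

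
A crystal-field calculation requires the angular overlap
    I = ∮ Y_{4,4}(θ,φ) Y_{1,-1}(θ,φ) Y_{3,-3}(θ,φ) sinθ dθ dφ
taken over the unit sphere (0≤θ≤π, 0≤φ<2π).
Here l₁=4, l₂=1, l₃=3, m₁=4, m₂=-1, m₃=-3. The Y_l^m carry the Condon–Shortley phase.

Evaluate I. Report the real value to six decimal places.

Rules hold: Σm=0, L=8 even, 3≤3≤5.
N = 9·3·7 = 189
Δ = 2!·6!·0!/9! = 1/252
Racah Σ t=1..1: t=1:−1/36 = -1/36
⇒ 3j(4 1 3; 0 0 0)² = 4/63, sgn +1
Racah Σ t=0..0: t=0:+1/1440 = 1/1440
⇒ 3j(4 1 3; 4 -1 -3)² = 1/9, sgn +1
4πI² = N·(3j₀)²·(3jₘ)² = 4/3
I = +1·√(1.33333/4π) = 0.32573501

0.325735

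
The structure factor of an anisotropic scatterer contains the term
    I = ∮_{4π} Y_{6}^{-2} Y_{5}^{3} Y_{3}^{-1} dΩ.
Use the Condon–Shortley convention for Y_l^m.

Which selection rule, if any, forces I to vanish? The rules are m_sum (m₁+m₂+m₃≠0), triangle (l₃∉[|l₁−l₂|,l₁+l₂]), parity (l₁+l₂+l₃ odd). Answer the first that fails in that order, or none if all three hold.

none

azimuthal sum: -2 + 3 − 1 = 0  ✓
1 ≤ 3 ≤ 11 (triangle on l)  ✓
L = 6 + 5 + 3 = 14 (even)  ✓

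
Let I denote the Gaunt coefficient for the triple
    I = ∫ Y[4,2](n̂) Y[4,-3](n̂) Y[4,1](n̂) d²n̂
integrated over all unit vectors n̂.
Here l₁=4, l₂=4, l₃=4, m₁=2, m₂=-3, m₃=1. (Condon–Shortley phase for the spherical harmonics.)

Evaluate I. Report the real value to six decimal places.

m-sum 0 ✓  L=12 even ✓  0≤4≤8 ✓
Π(2lᵢ+1) = 9×9×9 = 729
triangle coeff Δ(4,4,4) = 1/450450
Σ_t [0,4]: t=0:+1/13824 t=1:−1/216 t=2:+1/64 t=3:−1/216 t=4:+1/13824 = 5/768
(3j)²=18/1001 [(4 4 4; 0 0 0)], sign=+1
Σ_t [0,1]: t=0:+1/576 t=1:−1/864 = 1/1728
(3j)²=5/1287 [(4 4 4; 2 -3 1)], sign=-1
⇒ 4πI² = 7290/143143
I = (-1)√(7290/143143/(4π)) = -0.06366105

-0.063661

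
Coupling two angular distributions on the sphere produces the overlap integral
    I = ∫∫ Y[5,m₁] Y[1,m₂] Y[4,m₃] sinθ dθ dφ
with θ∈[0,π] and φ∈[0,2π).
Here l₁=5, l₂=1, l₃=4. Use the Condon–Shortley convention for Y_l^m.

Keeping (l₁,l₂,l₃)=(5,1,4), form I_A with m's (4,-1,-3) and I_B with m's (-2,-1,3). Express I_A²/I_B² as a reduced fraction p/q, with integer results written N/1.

12/1

Shared (l₁,l₂,l₃)=(5,1,4): N and (l;000)² cancel in I_A²/I_B².
A: Δ = 2!·8!·0!/11! = 1/495; Racah Σ t=0..0: t=0:+1/10080 = 1/10080; ⇒ 3j(5 1 4; 4 -1 -3)² = 4/55, sgn -1
B: Δ = 2!·8!·0!/11! = 1/495; Racah Σ t=0..0: t=0:+1/10080 = 1/10080; ⇒ 3j(5 1 4; -2 -1 3)² = 1/165, sgn -1
I_A²/I_B² = (4/55)/(1/165) = 12/1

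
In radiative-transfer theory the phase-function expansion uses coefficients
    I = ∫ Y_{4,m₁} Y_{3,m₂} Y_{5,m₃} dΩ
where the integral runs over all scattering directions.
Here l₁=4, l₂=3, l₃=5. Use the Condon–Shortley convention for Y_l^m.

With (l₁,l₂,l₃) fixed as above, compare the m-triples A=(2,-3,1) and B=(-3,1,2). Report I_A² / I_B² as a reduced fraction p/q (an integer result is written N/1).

3375/4802

l's match ⇒ only the (l;m) 3-j factors differ between A and B.
A: triangle coeff Δ(4,3,5) = 1/180180; Σ_t [0,0]: t=0:+1/2304 = 1/2304; (3j)²=75/4004 [(4 3 5; 2 -3 1)], sign=+1
B: triangle coeff Δ(4,3,5) = 1/180180; Σ_t [1,2]: t=1:−1/4320 t=2:+1/960 = 7/8640; (3j)²=343/12870 [(4 3 5; -3 1 2)], sign=-1
I_A²/I_B² = (75/4004)/(343/12870) = 3375/4802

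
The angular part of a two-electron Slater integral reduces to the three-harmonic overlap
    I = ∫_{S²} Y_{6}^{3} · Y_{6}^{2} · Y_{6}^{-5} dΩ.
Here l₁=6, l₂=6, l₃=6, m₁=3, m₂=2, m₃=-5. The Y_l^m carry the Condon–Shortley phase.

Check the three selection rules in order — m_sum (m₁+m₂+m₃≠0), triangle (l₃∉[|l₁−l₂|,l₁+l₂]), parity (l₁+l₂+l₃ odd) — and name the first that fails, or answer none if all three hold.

none

m₁+m₂+m₃ = 3 + 2 − 5 = 0  ✓
triangle: |6−6|=0 ≤ l₃=6 ≤ 6+6=12  ✓
parity: l₁+l₂+l₃ = 18 is even  ✓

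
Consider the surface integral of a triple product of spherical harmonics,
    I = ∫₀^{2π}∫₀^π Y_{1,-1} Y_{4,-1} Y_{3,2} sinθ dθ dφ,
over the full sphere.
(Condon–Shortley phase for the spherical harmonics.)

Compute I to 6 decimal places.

-0.106622

Rules hold: Σm=0, L=8 even, 3≤3≤5.
N = 3·9·7 = 189
Δ = 2!·0!·6!/9! = 1/252
Racah Σ t=1..1: t=1:−1/36 = -1/36
⇒ 3j(1 4 3; 0 0 0)² = 4/63, sgn +1
Racah Σ t=2..2: t=2:+1/240 = 1/240
⇒ 3j(1 4 3; -1 -1 2)² = 1/84, sgn -1
4πI² = N·(3j₀)²·(3jₘ)² = 1/7
I = -1·√(0.142857/4π) = -0.10662181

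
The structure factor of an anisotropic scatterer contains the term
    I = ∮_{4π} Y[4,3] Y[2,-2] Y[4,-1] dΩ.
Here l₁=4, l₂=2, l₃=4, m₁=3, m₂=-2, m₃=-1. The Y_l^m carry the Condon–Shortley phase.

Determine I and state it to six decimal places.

m-sum 0 ✓  L=10 even ✓  2≤4≤6 ✓
Π(2lᵢ+1) = 9×5×9 = 405
triangle coeff Δ(4,2,4) = 1/13860
Σ_t [0,2]: t=0:+1/192 t=1:−1/36 t=2:+1/192 = -5/288
(3j)²=20/693 [(4 2 4; 0 0 0)], sign=-1
Σ_t [0,0]: t=0:+1/480 = 1/480
(3j)²=3/110 [(4 2 4; 3 -2 -1)], sign=-1
⇒ 4πI² = 270/847
I = (+1)√(270/847/(4π)) = 0.15927046

0.159270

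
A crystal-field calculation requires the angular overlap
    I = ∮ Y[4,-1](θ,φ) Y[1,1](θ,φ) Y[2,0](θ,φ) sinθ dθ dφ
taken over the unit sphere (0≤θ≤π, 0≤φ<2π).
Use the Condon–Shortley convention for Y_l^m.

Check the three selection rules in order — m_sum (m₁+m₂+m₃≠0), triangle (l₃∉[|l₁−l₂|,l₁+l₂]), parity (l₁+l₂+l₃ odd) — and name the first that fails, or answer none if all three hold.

Σmᵢ = 0  ✓
l₃∈[|l₁−l₂|,l₁+l₂]=[3,5], have l₃=2  ✗
Σlᵢ = 7 ⇒ odd

triangle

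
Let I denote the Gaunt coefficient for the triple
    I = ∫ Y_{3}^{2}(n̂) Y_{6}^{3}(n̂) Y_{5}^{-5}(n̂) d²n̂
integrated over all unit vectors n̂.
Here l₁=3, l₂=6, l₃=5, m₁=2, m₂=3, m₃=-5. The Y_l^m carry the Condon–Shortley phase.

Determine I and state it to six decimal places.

Rules hold: Σm=0, L=14 even, 3≤5≤9.
N = 7·13·11 = 1001
Δ = 4!·2!·8!/15! = 1/675675
Racah Σ t=1..3: t=1:−1/8640 t=2:+1/2304 t=3:−1/8640 = 7/34560
⇒ 3j(3 6 5; 0 0 0)² = 7/429, sgn -1
Racah Σ t=1..1: t=1:−1/483840 = -1/483840
⇒ 3j(3 6 5; 2 3 -5)² = 6/1001, sgn -1
4πI² = N·(3j₀)²·(3jₘ)² = 14/143
I = +1·√(0.0979021/4π) = 0.08826552

0.088266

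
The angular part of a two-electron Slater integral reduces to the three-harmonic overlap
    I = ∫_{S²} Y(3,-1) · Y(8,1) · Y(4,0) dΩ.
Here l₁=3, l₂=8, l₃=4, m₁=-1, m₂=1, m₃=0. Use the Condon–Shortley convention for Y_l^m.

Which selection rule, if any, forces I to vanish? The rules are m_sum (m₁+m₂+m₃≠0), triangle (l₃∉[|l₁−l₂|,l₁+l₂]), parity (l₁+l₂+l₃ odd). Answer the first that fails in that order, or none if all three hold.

m₁+m₂+m₃ = -1 + 1 + 0 = 0  ✓
triangle: |3−8|=5 ≤ l₃=4 ≤ 3+8=11  ✗
parity: l₁+l₂+l₃ = 15 is odd

triangle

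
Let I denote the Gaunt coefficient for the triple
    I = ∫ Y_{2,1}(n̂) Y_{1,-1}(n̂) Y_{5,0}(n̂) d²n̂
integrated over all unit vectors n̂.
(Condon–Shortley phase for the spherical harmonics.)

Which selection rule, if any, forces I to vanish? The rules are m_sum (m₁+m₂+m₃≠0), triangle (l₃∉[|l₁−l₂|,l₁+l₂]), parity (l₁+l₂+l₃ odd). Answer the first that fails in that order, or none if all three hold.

azimuthal sum: 1 − 1 + 0 = 0  ✓
1 ≤ 5 ≤ 3 (triangle on l)  ✗
L = 2 + 1 + 5 = 8 (even)

triangle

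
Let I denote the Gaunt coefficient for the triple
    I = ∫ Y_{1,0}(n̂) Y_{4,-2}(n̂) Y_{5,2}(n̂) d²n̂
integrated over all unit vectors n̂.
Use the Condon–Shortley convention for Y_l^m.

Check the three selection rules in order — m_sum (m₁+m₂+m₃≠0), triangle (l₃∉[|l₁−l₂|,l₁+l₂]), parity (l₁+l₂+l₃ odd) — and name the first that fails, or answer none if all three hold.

none

Σmᵢ = 0  ✓
l₃∈[|l₁−l₂|,l₁+l₂]=[3,5], have l₃=5  ✓
Σlᵢ = 10 ⇒ even  ✓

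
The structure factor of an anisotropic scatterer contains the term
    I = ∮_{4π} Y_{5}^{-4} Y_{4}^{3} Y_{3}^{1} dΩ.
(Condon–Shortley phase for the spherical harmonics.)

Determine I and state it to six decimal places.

m-sum 0 ✓  L=12 even ✓  1≤3≤9 ✓
Π(2lᵢ+1) = 11×9×7 = 693
triangle coeff Δ(5,4,3) = 1/180180
Σ_t [2,4]: t=2:+1/576 t=3:−1/144 t=4:+1/576 = -1/288
(3j)²=20/1001 [(5 4 3; 0 0 0)], sign=+1
Σ_t [5,6]: t=5:−1/5760 t=6:+1/4320 = 1/17280
(3j)²=7/4290 [(5 4 3; -4 3 1)], sign=+1
⇒ 4πI² = 42/1859
I = (+1)√(42/1859/(4π)) = 0.04240138

0.042401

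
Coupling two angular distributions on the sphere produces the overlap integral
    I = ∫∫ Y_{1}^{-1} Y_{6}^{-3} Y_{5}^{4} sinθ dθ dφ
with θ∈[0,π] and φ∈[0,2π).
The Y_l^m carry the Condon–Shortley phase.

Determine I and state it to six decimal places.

m-sum 0 ✓  L=12 even ✓  5≤5≤7 ✓
Π(2lᵢ+1) = 3×13×11 = 429
triangle coeff Δ(1,6,5) = 1/858
Σ_t [1,1]: t=1:−1/14400 = -1/14400
(3j)²=6/143 [(1 6 5; 0 0 0)], sign=+1
Σ_t [2,2]: t=2:+1/725760 = 1/725760
(3j)²=1/286 [(1 6 5; -1 -3 4)], sign=-1
⇒ 4πI² = 9/143
I = (-1)√(9/143/(4π)) = -0.07076985

-0.070770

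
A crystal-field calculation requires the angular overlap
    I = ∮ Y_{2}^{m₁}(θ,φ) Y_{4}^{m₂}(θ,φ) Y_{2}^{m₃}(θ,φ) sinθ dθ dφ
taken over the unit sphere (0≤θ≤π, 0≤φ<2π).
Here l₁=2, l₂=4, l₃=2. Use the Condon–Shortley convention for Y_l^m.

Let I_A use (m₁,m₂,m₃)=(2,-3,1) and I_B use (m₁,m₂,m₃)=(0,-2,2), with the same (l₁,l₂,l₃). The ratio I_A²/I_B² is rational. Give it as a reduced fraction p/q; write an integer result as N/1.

7/3

Same 2,4,2: normalisation and zero-m 3j drop out of the ratio.
A: Δ: 4! 0! 4! / 9! → 1/630; sum: t=0:+1/144 = 1/144; 3j²(2 4 2; 2 -3 1) = Δ·Π!·Σ² = 1/18  (sign -1)
B: Δ: 4! 0! 4! / 9! → 1/630; sum: t=2:+1/96 = 1/96; 3j²(2 4 2; 0 -2 2) = Δ·Π!·Σ² = 1/42  (sign +1)
I_A²/I_B² = (1/18)/(1/42) = 7/3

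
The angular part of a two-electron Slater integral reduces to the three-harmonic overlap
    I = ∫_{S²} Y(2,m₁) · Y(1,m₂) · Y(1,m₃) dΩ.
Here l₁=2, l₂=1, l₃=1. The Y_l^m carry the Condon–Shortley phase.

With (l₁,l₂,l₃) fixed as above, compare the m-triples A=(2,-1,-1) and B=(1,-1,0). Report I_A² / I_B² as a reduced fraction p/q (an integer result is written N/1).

l's match ⇒ only the (l;m) 3-j factors differ between A and B.
A: triangle coeff Δ(2,1,1) = 1/30; Σ_t [0,0]: t=0:+1/4 = 1/4; (3j)²=1/5 [(2 1 1; 2 -1 -1)], sign=+1
B: triangle coeff Δ(2,1,1) = 1/30; Σ_t [0,0]: t=0:+1/2 = 1/2; (3j)²=1/10 [(2 1 1; 1 -1 0)], sign=-1
I_A²/I_B² = (1/5)/(1/10) = 2/1

2/1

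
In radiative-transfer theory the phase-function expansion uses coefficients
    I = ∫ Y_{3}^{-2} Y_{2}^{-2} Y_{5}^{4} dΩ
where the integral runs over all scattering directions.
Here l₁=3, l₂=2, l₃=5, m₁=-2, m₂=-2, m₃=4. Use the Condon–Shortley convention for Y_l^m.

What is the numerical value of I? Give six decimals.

Checks pass: Σm=0; 10 even; l₃=5∈[1,5].
(2·3+1)(2·2+1)(2·5+1) = 385
Δ: 0! 6! 4! / 11! → 1/2310
sum: t=0:+1/144 = 1/144
3j²(3 2 5; 0 0 0) = Δ·Π!·Σ² = 10/231  (sign -1)
sum: t=0:+1/2880 = 1/2880
3j²(3 2 5; -2 -2 4) = Δ·Π!·Σ² = 3/55  (sign -1)
combine: 4πI² = 385·10/231·3/55 = 10/11
take √, sign +1: I = 0.26896683

0.268967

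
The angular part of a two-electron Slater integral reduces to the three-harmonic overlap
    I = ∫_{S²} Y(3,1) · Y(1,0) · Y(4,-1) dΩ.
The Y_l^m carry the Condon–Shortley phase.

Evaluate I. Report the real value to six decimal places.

m-sum 0 ✓  L=8 even ✓  2≤4≤4 ✓
Π(2lᵢ+1) = 7×3×9 = 189
triangle coeff Δ(3,1,4) = 1/252
Σ_t [0,0]: t=0:+1/36 = 1/36
(3j)²=4/63 [(3 1 4; 0 0 0)], sign=+1
Σ_t [0,0]: t=0:+1/48 = 1/48
(3j)²=5/84 [(3 1 4; 1 0 -1)], sign=-1
⇒ 4πI² = 5/7
I = (-1)√(5/7/(4π)) = -0.23841361

-0.238414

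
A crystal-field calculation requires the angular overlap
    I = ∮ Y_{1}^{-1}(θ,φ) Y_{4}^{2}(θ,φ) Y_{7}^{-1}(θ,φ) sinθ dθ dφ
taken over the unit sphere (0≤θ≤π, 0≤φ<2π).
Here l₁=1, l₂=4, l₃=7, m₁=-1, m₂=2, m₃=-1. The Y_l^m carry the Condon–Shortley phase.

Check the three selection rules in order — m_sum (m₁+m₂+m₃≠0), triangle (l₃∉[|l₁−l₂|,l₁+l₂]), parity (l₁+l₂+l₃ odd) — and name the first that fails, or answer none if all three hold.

azimuthal sum: -1 + 2 − 1 = 0  ✓
3 ≤ 7 ≤ 5 (triangle on l)  ✗
L = 1 + 4 + 7 = 12 (even)

triangle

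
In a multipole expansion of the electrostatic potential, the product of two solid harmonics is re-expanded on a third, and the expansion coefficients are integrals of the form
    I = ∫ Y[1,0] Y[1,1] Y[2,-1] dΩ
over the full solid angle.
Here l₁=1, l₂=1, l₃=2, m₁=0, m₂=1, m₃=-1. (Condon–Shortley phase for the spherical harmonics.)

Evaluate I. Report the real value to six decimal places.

-0.218510

Rules hold: Σm=0, L=4 even, 0≤2≤2.
N = 3·3·5 = 45
Δ = 0!·2!·2!/5! = 1/30
Racah Σ t=0..0: t=0:+1/1 = 1/1
⇒ 3j(1 1 2; 0 0 0)² = 2/15, sgn +1
Racah Σ t=0..0: t=0:+1/2 = 1/2
⇒ 3j(1 1 2; 0 1 -1)² = 1/10, sgn -1
4πI² = N·(3j₀)²·(3jₘ)² = 3/5
I = -1·√(0.6/4π) = -0.21850969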